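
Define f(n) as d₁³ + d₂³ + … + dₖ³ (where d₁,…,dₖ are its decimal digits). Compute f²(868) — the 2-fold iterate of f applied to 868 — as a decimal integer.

868 → 8³ + 6³ + 8³ = 1240
1240 → 1³ + 2³ + 4³ + 0³ = 73

73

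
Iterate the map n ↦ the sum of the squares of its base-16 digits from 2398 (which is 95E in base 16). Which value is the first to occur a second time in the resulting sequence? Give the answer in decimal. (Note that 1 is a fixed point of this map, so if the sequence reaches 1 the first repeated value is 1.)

169

2398 = (9,5,14)_16 → 302
302 = (1,2,14)_16 → 201
201 = (12,9)_16 → 225
225 = (14,1)_16 → 197
197 = (12,5)_16 → 169
169 = (10,9)_16 → 181
181 = (11,5)_16 → 146
146 = (9,2)_16 → 85
85 = (5,5)_16 → 50
50 = (3,2)_16 → 13
13 = (13)_16 → 169  — 169 already appeared earlier.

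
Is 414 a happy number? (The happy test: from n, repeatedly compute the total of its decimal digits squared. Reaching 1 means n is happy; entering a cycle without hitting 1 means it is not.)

414 → 33
33 → 18
18 → 65
65 → 61
61 → 37
37 → 58
58 → 89
89 → 145
145 → 42
42 → 20
20 → 4
4 → 16
16 → 37  — 37 already seen; the sequence cycles without reaching 1.

not happy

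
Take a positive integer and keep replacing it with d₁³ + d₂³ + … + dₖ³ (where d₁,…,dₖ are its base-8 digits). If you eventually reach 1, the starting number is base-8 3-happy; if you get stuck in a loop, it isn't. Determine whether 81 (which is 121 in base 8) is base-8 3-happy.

base-8 3-happy

81 = (1,2,1)_8 → 10
10 = (1,2)_8 → 9
9 = (1,1)_8 → 2
2 = (2)_8 → 8
8 = (1,0)_8 → 1  — reached 1.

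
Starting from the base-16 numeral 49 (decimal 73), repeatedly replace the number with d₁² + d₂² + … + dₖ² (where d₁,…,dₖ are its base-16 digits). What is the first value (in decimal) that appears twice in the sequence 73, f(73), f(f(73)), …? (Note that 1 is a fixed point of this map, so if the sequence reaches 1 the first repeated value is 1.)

73 = (4,9)_16 → 4² + 9² = 16 + 81 = 97
97 = (6,1)_16 → 6² + 1² = 36 + 1 = 37
37 = (2,5)_16 → 2² + 5² = 4 + 25 = 29
29 = (1,13)_16 → 1² + 13² = 1 + 169 = 170
170 = (10,10)_16 → 10² + 10² = 100 + 100 = 200
200 = (12,8)_16 → 12² + 8² = 144 + 64 = 208
208 = (13,0)_16 → 13² + 0² = 169 + 0 = 169
169 = (10,9)_16 → 10² + 9² = 100 + 81 = 181
181 = (11,5)_16 → 11² + 5² = 121 + 25 = 146
146 = (9,2)_16 → 9² + 2² = 81 + 4 = 85
85 = (5,5)_16 → 5² + 5² = 25 + 25 = 50
50 = (3,2)_16 → 3² + 2² = 9 + 4 = 13
13 = (13)_16 → 13² = 169  — 169 already appeared earlier.

169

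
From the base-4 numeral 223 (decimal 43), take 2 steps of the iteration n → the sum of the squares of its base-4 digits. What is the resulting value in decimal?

2

43 = (2,2,3)_4 → 2² + 2² + 3² = 17
17 = (1,0,1)_4 → 1² + 0² + 1² = 2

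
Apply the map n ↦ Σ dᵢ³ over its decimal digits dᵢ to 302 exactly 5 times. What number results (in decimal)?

302 → 3³ + 0³ + 2³ = 35
35 → 3³ + 5³ = 152
152 → 1³ + 5³ + 2³ = 134
134 → 1³ + 3³ + 4³ = 92
92 → 9³ + 2³ = 737

737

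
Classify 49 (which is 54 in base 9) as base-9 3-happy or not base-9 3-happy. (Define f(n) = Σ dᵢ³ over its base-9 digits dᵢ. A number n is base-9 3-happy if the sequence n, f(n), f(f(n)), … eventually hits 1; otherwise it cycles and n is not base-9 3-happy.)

not base-9 3-happy

49 = (5,4)_9 → 5³ + 4³ = 125 + 64 = 189
189 = (2,3,0)_9 → 2³ + 3³ + 0³ = 8 + 27 + 0 = 35
35 = (3,8)_9 → 3³ + 8³ = 27 + 512 = 539
539 = (6,5,8)_9 → 6³ + 5³ + 8³ = 216 + 125 + 512 = 853
853 = (1,1,4,7)_9 → 1³ + 1³ + 4³ + 7³ = 1 + 1 + 64 + 343 = 409
409 = (5,0,4)_9 → 5³ + 0³ + 4³ = 125 + 0 + 64 = 189  — 189 already seen; the sequence cycles without reaching 1.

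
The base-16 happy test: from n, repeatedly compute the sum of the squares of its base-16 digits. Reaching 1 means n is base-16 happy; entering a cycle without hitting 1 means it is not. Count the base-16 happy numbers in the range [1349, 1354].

1349: 1349 → 66 → 20 → 17 → 2 → 4 → 16 → 1  — base-16 happy
1350: 1350 → 77 → 185 → 202 → 244 → 241 → 226 → 200 → 208 → 169 → 181 → 146 → 85 → 50 → 13 → 169  — not base-16 happy
1351: 1351 → 90 → 125 → 218 → 269 → 170 → 200 → 208 → 169 → 181 → 146 → 85 → 50 → 13 → 169  — not base-16 happy
1352: 1352 → 105 → 117 → 74 → 116 → 65 → 17 → 2 → 4 → 16 → 1  — base-16 happy
1353: 1353 → 122 → 149 → 106 → 136 → 128 → 64 → 16 → 1  — base-16 happy
1354: 1354 → 141 → 233 → 277 → 27 → 122 → 149 → 106 → 136 → 128 → 64 → 16 → 1  — base-16 happy
base-16 happy: 1349, 1352, 1353, 1354

4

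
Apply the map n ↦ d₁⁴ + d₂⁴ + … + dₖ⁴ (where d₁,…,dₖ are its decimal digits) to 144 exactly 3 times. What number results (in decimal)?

144 → 513
513 → 707
707 → 4802

4802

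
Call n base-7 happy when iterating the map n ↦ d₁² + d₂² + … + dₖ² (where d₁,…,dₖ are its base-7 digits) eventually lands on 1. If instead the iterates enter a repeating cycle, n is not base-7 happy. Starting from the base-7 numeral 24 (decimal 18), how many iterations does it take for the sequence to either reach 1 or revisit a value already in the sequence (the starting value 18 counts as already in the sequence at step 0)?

8

18 = (2,4)_7 → 2² + 4² = 4 + 16 = 20
20 = (2,6)_7 → 2² + 6² = 4 + 36 = 40
40 = (5,5)_7 → 5² + 5² = 25 + 25 = 50
50 = (1,0,1)_7 → 1² + 0² + 1² = 1 + 0 + 1 = 2
2 = (2)_7 → 2² = 4
4 = (4)_7 → 4² = 16
16 = (2,2)_7 → 2² + 2² = 4 + 4 = 8
8 = (1,1)_7 → 1² + 1² = 1 + 1 = 2  — 2 repeats.
That took 8 steps.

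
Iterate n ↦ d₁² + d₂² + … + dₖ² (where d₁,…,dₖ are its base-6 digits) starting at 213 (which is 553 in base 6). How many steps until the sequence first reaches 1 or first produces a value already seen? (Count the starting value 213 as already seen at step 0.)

213 = (5,5,3)_6 → 5² + 5² + 3² = 59
59 = (1,3,5)_6 → 1² + 3² + 5² = 35
35 = (5,5)_6 → 5² + 5² = 50
50 = (1,2,2)_6 → 1² + 2² + 2² = 9
9 = (1,3)_6 → 1² + 3² = 10
10 = (1,4)_6 → 1² + 4² = 17
17 = (2,5)_6 → 2² + 5² = 29
29 = (4,5)_6 → 4² + 5² = 41
41 = (1,0,5)_6 → 1² + 0² + 5² = 26
26 = (4,2)_6 → 4² + 2² = 20
20 = (3,2)_6 → 3² + 2² = 13
13 = (2,1)_6 → 2² + 1² = 5
5 = (5)_6 → 5² = 25
25 = (4,1)_6 → 4² + 1² = 17  — 17 repeats.
That took 14 steps.

14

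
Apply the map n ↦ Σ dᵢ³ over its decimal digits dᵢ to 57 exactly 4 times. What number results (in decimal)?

57 → 5³ + 7³ = 125 + 343 = 468
468 → 4³ + 6³ + 8³ = 64 + 216 + 512 = 792
792 → 7³ + 9³ + 2³ = 343 + 729 + 8 = 1080
1080 → 1³ + 0³ + 8³ + 0³ = 1 + 0 + 512 + 0 = 513

513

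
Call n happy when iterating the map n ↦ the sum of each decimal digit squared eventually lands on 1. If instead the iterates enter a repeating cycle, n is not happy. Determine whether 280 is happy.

happy

280 → 2² + 8² + 0² = 4 + 64 + 0 = 68
68 → 6² + 8² = 36 + 64 = 100
100 → 1² + 0² + 0² = 1 + 0 + 0 = 1  — reached 1.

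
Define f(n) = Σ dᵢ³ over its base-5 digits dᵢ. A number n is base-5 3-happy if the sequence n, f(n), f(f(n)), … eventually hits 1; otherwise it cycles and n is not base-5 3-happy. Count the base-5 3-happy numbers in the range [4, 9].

1

4: 4 → 64 → 80 → 28 → 28  — not base-5 3-happy
5: 5 → 1  — base-5 3-happy
6: 6 → 2 → 8 → 28 → 28  — not base-5 3-happy
7: 7 → 9 → 65 → 35 → 9  — not base-5 3-happy
8: 8 → 28 → 28  — not base-5 3-happy
9: 9 → 65 → 35 → 9  — not base-5 3-happy
base-5 3-happy: 5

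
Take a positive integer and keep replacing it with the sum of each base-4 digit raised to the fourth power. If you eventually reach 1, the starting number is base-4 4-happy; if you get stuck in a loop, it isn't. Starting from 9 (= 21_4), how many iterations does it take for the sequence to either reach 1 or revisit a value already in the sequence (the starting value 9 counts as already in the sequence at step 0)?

9 = (2,1)_4 → 2⁴ + 1⁴ = 16 + 1 = 17
17 = (1,0,1)_4 → 1⁴ + 0⁴ + 1⁴ = 1 + 0 + 1 = 2
2 = (2)_4 → 2⁴ = 16
16 = (1,0,0)_4 → 1⁴ + 0⁴ + 0⁴ = 1 + 0 + 0 = 1  — reached 1.
That took 4 steps.

4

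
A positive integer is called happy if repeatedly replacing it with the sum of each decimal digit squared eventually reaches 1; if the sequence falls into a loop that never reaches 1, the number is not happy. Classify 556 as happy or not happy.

happy

556 → 5² + 5² + 6² = 25 + 25 + 36 = 86
86 → 8² + 6² = 64 + 36 = 100
100 → 1² + 0² + 0² = 1 + 0 + 0 = 1  — reached 1.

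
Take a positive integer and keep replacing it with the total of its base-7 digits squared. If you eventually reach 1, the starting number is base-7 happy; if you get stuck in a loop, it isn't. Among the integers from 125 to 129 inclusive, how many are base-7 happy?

125: 125 → 49 → 1  (reaches 1)
126: 126 → 20 → 40 → 50 → 2 → 4 → 16 → 8 → 2  (repeats 2)
127: 127 → 21 → 9 → 5 → 25 → 25  (repeats 25)
128: 128 → 24 → 18 → 20 → 40 → 50 → 2 → 4 → 16 → 8 → 2  (repeats 2)
129: 129 → 29 → 17 → 13 → 37 → 29  (repeats 29)
base-7 happy: 125

1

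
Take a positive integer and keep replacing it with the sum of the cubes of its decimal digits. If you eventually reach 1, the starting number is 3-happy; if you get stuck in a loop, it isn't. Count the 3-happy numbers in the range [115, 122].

115: 115 → 127 → 352 → 160 → 217 → 352  (repeats 352)
116: 116 → 218 → 521 → 134 → 92 → 737 → 713 → 371 → 371  (repeats 371)
117: 117 → 345 → 216 → 225 → 141 → 66 → 432 → 99 → 1458 → 702 → 351 → 153 → 153  (repeats 153)
118: 118 → 514 → 190 → 730 → 370 → 370  (repeats 370)
119: 119 → 731 → 371 → 371  (repeats 371)
120: 120 → 9 → 729 → 1080 → 513 → 153 → 153  (repeats 153)
121: 121 → 10 → 1  (reaches 1)
122: 122 → 17 → 344 → 155 → 251 → 134 → 92 → 737 → 713 → 371 → 371  (repeats 371)
3-happy: 121

1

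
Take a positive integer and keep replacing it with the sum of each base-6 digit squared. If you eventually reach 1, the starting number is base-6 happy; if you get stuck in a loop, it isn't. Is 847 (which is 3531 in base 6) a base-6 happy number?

base-6 happy

847 = (3,5,3,1)_6 → 44
44 = (1,1,2)_6 → 6
6 = (1,0)_6 → 1  — reached 1.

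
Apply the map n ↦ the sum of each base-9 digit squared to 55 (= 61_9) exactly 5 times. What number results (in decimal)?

89

55 = (6,1)_9 → 6² + 1² = 36 + 1 = 37
37 = (4,1)_9 → 4² + 1² = 16 + 1 = 17
17 = (1,8)_9 → 1² + 8² = 1 + 64 = 65
65 = (7,2)_9 → 7² + 2² = 49 + 4 = 53
53 = (5,8)_9 → 5² + 8² = 25 + 64 = 89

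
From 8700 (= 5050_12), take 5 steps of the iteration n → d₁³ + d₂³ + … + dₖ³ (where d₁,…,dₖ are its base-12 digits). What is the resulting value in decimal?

368

8700 = (5,0,5,0)_12 → 5³ + 0³ + 5³ + 0³ = 125 + 0 + 125 + 0 = 250
250 = (1,8,10)_12 → 1³ + 8³ + 10³ = 1 + 512 + 1000 = 1513
1513 = (10,6,1)_12 → 10³ + 6³ + 1³ = 1000 + 216 + 1 = 1217
1217 = (8,5,5)_12 → 8³ + 5³ + 5³ = 512 + 125 + 125 = 762
762 = (5,3,6)_12 → 5³ + 3³ + 6³ = 125 + 27 + 216 = 368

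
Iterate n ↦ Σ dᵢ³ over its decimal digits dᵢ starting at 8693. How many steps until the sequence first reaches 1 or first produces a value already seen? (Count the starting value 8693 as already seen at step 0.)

8693 → 8³ + 6³ + 9³ + 3³ = 512 + 216 + 729 + 27 = 1484
1484 → 1³ + 4³ + 8³ + 4³ = 1 + 64 + 512 + 64 = 641
641 → 6³ + 4³ + 1³ = 216 + 64 + 1 = 281
281 → 2³ + 8³ + 1³ = 8 + 512 + 1 = 521
521 → 5³ + 2³ + 1³ = 125 + 8 + 1 = 134
134 → 1³ + 3³ + 4³ = 1 + 27 + 64 = 92
92 → 9³ + 2³ = 729 + 8 = 737
737 → 7³ + 3³ + 7³ = 343 + 27 + 343 = 713
713 → 7³ + 1³ + 3³ = 343 + 1 + 27 = 371
371 → 3³ + 7³ + 1³ = 27 + 343 + 1 = 371  — 371 repeats.
That took 10 steps.

10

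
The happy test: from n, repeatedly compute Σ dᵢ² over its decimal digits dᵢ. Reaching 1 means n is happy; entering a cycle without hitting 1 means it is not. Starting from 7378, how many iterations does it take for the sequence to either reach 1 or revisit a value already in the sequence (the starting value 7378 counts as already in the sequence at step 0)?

13

7378 → 7² + 3² + 7² + 8² = 171
171 → 1² + 7² + 1² = 51
51 → 5² + 1² = 26
26 → 2² + 6² = 40
40 → 4² + 0² = 16
16 → 1² + 6² = 37
37 → 3² + 7² = 58
58 → 5² + 8² = 89
89 → 8² + 9² = 145
145 → 1² + 4² + 5² = 42
42 → 4² + 2² = 20
20 → 2² + 0² = 4
4 → 4² = 16  — 16 repeats.
That took 13 steps.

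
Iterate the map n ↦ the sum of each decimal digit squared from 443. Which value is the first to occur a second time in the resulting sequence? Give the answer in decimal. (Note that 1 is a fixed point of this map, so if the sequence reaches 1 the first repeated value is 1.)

89

443 → 41
41 → 17
17 → 50
50 → 25
25 → 29
29 → 85
85 → 89
89 → 145
145 → 42
42 → 20
20 → 4
4 → 16
16 → 37
37 → 58
58 → 89  — 89 already appeared earlier.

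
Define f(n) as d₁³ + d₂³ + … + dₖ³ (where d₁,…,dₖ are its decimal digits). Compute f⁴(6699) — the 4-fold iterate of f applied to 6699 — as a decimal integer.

513

6699 → 6³ + 6³ + 9³ + 9³ = 1890
1890 → 1³ + 8³ + 9³ + 0³ = 1242
1242 → 1³ + 2³ + 4³ + 2³ = 81
81 → 8³ + 1³ = 513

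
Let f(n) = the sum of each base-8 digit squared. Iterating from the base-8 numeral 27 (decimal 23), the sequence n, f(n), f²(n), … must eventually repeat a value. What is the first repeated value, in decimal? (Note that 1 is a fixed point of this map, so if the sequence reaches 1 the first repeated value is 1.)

16

23 = (2,7)_8 → 2² + 7² = 4 + 49 = 53
53 = (6,5)_8 → 6² + 5² = 36 + 25 = 61
61 = (7,5)_8 → 7² + 5² = 49 + 25 = 74
74 = (1,1,2)_8 → 1² + 1² + 2² = 1 + 1 + 4 = 6
6 = (6)_8 → 6² = 36
36 = (4,4)_8 → 4² + 4² = 16 + 16 = 32
32 = (4,0)_8 → 4² + 0² = 16 + 0 = 16
16 = (2,0)_8 → 2² + 0² = 4 + 0 = 4
4 = (4)_8 → 4² = 16  — 16 already appeared earlier.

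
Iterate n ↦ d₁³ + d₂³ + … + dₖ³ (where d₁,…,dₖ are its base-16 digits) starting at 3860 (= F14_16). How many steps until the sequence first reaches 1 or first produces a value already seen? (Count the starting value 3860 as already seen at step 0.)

11

3860 = (15,1,4)_16 → 15³ + 1³ + 4³ = 3375 + 1 + 64 = 3440
3440 = (13,7,0)_16 → 13³ + 7³ + 0³ = 2197 + 343 + 0 = 2540
2540 = (9,14,12)_16 → 9³ + 14³ + 12³ = 729 + 2744 + 1728 = 5201
5201 = (1,4,5,1)_16 → 1³ + 4³ + 5³ + 1³ = 1 + 64 + 125 + 1 = 191
191 = (11,15)_16 → 11³ + 15³ = 1331 + 3375 = 4706
4706 = (1,2,6,2)_16 → 1³ + 2³ + 6³ + 2³ = 1 + 8 + 216 + 8 = 233
233 = (14,9)_16 → 14³ + 9³ = 2744 + 729 = 3473
3473 = (13,9,1)_16 → 13³ + 9³ + 1³ = 2197 + 729 + 1 = 2927
2927 = (11,6,15)_16 → 11³ + 6³ + 15³ = 1331 + 216 + 3375 = 4922
4922 = (1,3,3,10)_16 → 1³ + 3³ + 3³ + 10³ = 1 + 27 + 27 + 1000 = 1055
1055 = (4,1,15)_16 → 4³ + 1³ + 15³ = 64 + 1 + 3375 = 3440  — 3440 repeats.
That took 11 steps.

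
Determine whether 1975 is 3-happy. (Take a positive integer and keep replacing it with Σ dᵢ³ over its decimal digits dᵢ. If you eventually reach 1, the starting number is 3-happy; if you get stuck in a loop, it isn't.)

3-happy

1975 → 1198
1198 → 1243
1243 → 100
100 → 1  — reached 1.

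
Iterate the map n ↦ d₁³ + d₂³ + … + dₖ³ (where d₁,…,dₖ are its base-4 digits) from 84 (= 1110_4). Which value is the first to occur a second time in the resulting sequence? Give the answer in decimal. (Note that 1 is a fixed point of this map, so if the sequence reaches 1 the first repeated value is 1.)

84 = (1,1,1,0)_4 → 1³ + 1³ + 1³ + 0³ = 1 + 1 + 1 + 0 = 3
3 = (3)_4 → 3³ = 27
27 = (1,2,3)_4 → 1³ + 2³ + 3³ = 1 + 8 + 27 = 36
36 = (2,1,0)_4 → 2³ + 1³ + 0³ = 8 + 1 + 0 = 9
9 = (2,1)_4 → 2³ + 1³ = 8 + 1 = 9  — 9 already appeared earlier.

9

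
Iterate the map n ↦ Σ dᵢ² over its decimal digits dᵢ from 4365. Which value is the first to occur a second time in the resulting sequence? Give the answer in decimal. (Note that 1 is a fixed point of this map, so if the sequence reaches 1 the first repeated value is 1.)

4365 → 4² + 3² + 6² + 5² = 16 + 9 + 36 + 25 = 86
86 → 8² + 6² = 64 + 36 = 100
100 → 1² + 0² + 0² = 1 + 0 + 0 = 1  — reached the fixed point 1.
1 → 1, so 1 is the first repeated value.

1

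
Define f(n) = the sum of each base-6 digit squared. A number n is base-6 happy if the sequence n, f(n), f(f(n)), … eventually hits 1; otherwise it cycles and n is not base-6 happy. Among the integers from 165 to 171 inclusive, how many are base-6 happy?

165: 165 → 34 → 41 → 26 → 20 → 13 → 5 → 25 → 17 → 29 → 41  — not base-6 happy
166: 166 → 41 → 26 → 20 → 13 → 5 → 25 → 17 → 29 → 41  — not base-6 happy
167: 167 → 50 → 9 → 10 → 17 → 29 → 41 → 26 → 20 → 13 → 5 → 25 → 17  — not base-6 happy
168: 168 → 32 → 29 → 41 → 26 → 20 → 13 → 5 → 25 → 17 → 29  — not base-6 happy
169: 169 → 33 → 34 → 41 → 26 → 20 → 13 → 5 → 25 → 17 → 29 → 41  — not base-6 happy
170: 170 → 36 → 1  — base-6 happy
171: 171 → 41 → 26 → 20 → 13 → 5 → 25 → 17 → 29 → 41  — not base-6 happy
base-6 happy: 170

1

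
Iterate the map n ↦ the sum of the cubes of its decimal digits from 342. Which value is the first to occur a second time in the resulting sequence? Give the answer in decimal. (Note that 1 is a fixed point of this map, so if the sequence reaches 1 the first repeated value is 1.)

153

342 → 3³ + 4³ + 2³ = 27 + 64 + 8 = 99
99 → 9³ + 9³ = 729 + 729 = 1458
1458 → 1³ + 4³ + 5³ + 8³ = 1 + 64 + 125 + 512 = 702
702 → 7³ + 0³ + 2³ = 343 + 0 + 8 = 351
351 → 3³ + 5³ + 1³ = 27 + 125 + 1 = 153
153 → 1³ + 5³ + 3³ = 1 + 125 + 27 = 153  — 153 already appeared earlier.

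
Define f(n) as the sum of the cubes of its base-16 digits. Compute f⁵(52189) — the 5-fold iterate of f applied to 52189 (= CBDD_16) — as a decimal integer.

1843

52189 = (12,11,13,13)_16 → 12³ + 11³ + 13³ + 13³ = 1728 + 1331 + 2197 + 2197 = 7453
7453 = (1,13,1,13)_16 → 1³ + 13³ + 1³ + 13³ = 1 + 2197 + 1 + 2197 = 4396
4396 = (1,1,2,12)_16 → 1³ + 1³ + 2³ + 12³ = 1 + 1 + 8 + 1728 = 1738
1738 = (6,12,10)_16 → 6³ + 12³ + 10³ = 216 + 1728 + 1000 = 2944
2944 = (11,8,0)_16 → 11³ + 8³ + 0³ = 1331 + 512 + 0 = 1843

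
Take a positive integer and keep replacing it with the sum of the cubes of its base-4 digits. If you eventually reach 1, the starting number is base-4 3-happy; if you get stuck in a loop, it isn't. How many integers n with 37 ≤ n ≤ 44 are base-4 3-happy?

2

37: 37 → 10 → 16 → 1  (reaches 1)
38: 38 → 17 → 2 → 8 → 8  (repeats 8)
39: 39 → 36 → 9 → 9  (repeats 9)
40: 40 → 16 → 1  (reaches 1)
41: 41 → 17 → 2 → 8 → 8  (repeats 8)
42: 42 → 24 → 9 → 9  (repeats 9)
43: 43 → 43  (repeats 43)
44: 44 → 35 → 35  (repeats 35)
base-4 3-happy: 37, 40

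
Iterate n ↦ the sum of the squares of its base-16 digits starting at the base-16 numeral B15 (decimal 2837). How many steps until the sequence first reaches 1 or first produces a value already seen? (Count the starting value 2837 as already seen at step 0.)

2837 = (11,1,5)_16 → 11² + 1² + 5² = 121 + 1 + 25 = 147
147 = (9,3)_16 → 9² + 3² = 81 + 9 = 90
90 = (5,10)_16 → 5² + 10² = 25 + 100 = 125
125 = (7,13)_16 → 7² + 13² = 49 + 169 = 218
218 = (13,10)_16 → 13² + 10² = 169 + 100 = 269
269 = (1,0,13)_16 → 1² + 0² + 13² = 1 + 0 + 169 = 170
170 = (10,10)_16 → 10² + 10² = 100 + 100 = 200
200 = (12,8)_16 → 12² + 8² = 144 + 64 = 208
208 = (13,0)_16 → 13² + 0² = 169 + 0 = 169
169 = (10,9)_16 → 10² + 9² = 100 + 81 = 181
181 = (11,5)_16 → 11² + 5² = 121 + 25 = 146
146 = (9,2)_16 → 9² + 2² = 81 + 4 = 85
85 = (5,5)_16 → 5² + 5² = 25 + 25 = 50
50 = (3,2)_16 → 3² + 2² = 9 + 4 = 13
13 = (13)_16 → 13² = 169  — 169 repeats.
That took 15 steps.

15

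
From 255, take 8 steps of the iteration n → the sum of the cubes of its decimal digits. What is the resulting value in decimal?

153

255 → 2³ + 5³ + 5³ = 258
258 → 2³ + 5³ + 8³ = 645
645 → 6³ + 4³ + 5³ = 405
405 → 4³ + 0³ + 5³ = 189
189 → 1³ + 8³ + 9³ = 1242
1242 → 1³ + 2³ + 4³ + 2³ = 81
81 → 8³ + 1³ = 513
513 → 5³ + 1³ + 3³ = 153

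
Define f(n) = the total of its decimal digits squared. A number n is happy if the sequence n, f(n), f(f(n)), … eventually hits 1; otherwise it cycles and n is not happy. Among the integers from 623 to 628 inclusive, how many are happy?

623: 623 → 49 → 97 → 130 → 10 → 1  — happy
624: 624 → 56 → 61 → 37 → 58 → 89 → 145 → 42 → 20 → 4 → 16 → 37  — not happy
625: 625 → 65 → 61 → 37 → 58 → 89 → 145 → 42 → 20 → 4 → 16 → 37  — not happy
626: 626 → 76 → 85 → 89 → 145 → 42 → 20 → 4 → 16 → 37 → 58 → 89  — not happy
627: 627 → 89 → 145 → 42 → 20 → 4 → 16 → 37 → 58 → 89  — not happy
628: 628 → 104 → 17 → 50 → 25 → 29 → 85 → 89 → 145 → 42 → 20 → 4 → 16 → 37 → 58 → 89  — not happy
happy: 623

1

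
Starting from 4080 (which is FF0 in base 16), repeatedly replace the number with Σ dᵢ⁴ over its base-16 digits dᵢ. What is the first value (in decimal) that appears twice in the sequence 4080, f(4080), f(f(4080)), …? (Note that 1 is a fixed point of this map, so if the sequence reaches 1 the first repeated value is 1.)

4080 = (15,15,0)_16 → 15⁴ + 15⁴ + 0⁴ = 50625 + 50625 + 0 = 101250
101250 = (1,8,11,8,2)_16 → 1⁴ + 8⁴ + 11⁴ + 8⁴ + 2⁴ = 1 + 4096 + 14641 + 4096 + 16 = 22850
22850 = (5,9,4,2)_16 → 5⁴ + 9⁴ + 4⁴ + 2⁴ = 625 + 6561 + 256 + 16 = 7458
7458 = (1,13,2,2)_16 → 1⁴ + 13⁴ + 2⁴ + 2⁴ = 1 + 28561 + 16 + 16 = 28594
28594 = (6,15,11,2)_16 → 6⁴ + 15⁴ + 11⁴ + 2⁴ = 1296 + 50625 + 14641 + 16 = 66578
66578 = (1,0,4,1,2)_16 → 1⁴ + 0⁴ + 4⁴ + 1⁴ + 2⁴ = 1 + 0 + 256 + 1 + 16 = 274
274 = (1,1,2)_16 → 1⁴ + 1⁴ + 2⁴ = 1 + 1 + 16 = 18
18 = (1,2)_16 → 1⁴ + 2⁴ = 1 + 16 = 17
17 = (1,1)_16 → 1⁴ + 1⁴ = 1 + 1 = 2
2 = (2)_16 → 2⁴ = 16
16 = (1,0)_16 → 1⁴ + 0⁴ = 1 + 0 = 1  — reached the fixed point 1.
1 → 1, so 1 is the first repeated value.

1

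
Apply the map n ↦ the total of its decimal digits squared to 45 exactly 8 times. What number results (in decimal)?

45 → 4² + 5² = 16 + 25 = 41
41 → 4² + 1² = 16 + 1 = 17
17 → 1² + 7² = 1 + 49 = 50
50 → 5² + 0² = 25 + 0 = 25
25 → 2² + 5² = 4 + 25 = 29
29 → 2² + 9² = 4 + 81 = 85
85 → 8² + 5² = 64 + 25 = 89
89 → 8² + 9² = 64 + 81 = 145

145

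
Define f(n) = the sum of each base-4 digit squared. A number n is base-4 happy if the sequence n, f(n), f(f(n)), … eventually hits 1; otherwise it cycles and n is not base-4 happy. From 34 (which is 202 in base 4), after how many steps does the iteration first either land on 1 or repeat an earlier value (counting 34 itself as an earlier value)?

3

34 = (2,0,2)_4 → 8
8 = (2,0)_4 → 4
4 = (1,0)_4 → 1  — reached 1.
That took 3 steps.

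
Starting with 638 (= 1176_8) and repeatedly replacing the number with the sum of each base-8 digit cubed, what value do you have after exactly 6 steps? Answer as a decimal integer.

476

638 = (1,1,7,6)_8 → 1³ + 1³ + 7³ + 6³ = 1 + 1 + 343 + 216 = 561
561 = (1,0,6,1)_8 → 1³ + 0³ + 6³ + 1³ = 1 + 0 + 216 + 1 = 218
218 = (3,3,2)_8 → 3³ + 3³ + 2³ = 27 + 27 + 8 = 62
62 = (7,6)_8 → 7³ + 6³ = 343 + 216 = 559
559 = (1,0,5,7)_8 → 1³ + 0³ + 5³ + 7³ = 1 + 0 + 125 + 343 = 469
469 = (7,2,5)_8 → 7³ + 2³ + 5³ = 343 + 8 + 125 = 476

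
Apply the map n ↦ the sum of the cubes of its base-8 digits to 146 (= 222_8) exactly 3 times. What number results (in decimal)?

146 = (2,2,2)_8 → 2³ + 2³ + 2³ = 24
24 = (3,0)_8 → 3³ + 0³ = 27
27 = (3,3)_8 → 3³ + 3³ = 54

54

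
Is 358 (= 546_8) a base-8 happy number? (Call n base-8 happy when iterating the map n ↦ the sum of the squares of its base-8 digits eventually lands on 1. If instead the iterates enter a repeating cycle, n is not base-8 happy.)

base-8 happy

358 = (5,4,6)_8 → 77
77 = (1,1,5)_8 → 27
27 = (3,3)_8 → 18
18 = (2,2)_8 → 8
8 = (1,0)_8 → 1  — reached 1.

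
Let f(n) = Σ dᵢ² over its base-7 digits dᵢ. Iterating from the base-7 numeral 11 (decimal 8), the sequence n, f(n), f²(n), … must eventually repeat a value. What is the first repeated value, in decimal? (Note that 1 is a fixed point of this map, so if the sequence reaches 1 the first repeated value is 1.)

8

8 = (1,1)_7 → 1² + 1² = 2
2 = (2)_7 → 2² = 4
4 = (4)_7 → 4² = 16
16 = (2,2)_7 → 2² + 2² = 8  — 8 already appeared earlier.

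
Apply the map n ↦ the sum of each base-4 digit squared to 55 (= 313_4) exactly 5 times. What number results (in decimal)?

1

55 = (3,1,3)_4 → 3² + 1² + 3² = 19
19 = (1,0,3)_4 → 1² + 0² + 3² = 10
10 = (2,2)_4 → 2² + 2² = 8
8 = (2,0)_4 → 2² + 0² = 4
4 = (1,0)_4 → 1² + 0² = 1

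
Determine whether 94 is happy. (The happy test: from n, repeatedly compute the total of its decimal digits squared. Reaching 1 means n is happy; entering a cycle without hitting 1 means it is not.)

happy

94 → 9² + 4² = 81 + 16 = 97
97 → 9² + 7² = 81 + 49 = 130
130 → 1² + 3² + 0² = 1 + 9 + 0 = 10
10 → 1² + 0² = 1 + 0 = 1  — reached 1.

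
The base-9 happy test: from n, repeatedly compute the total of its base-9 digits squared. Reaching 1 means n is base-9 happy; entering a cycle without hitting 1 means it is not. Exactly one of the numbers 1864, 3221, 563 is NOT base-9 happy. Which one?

1864: 1864 → 30 → 18 → 4 → 16 → 50 → 50  — repeats 50 (not base-9 happy)
3221: 3221 → 125 → 81 → 1  — reaches 1 (base-9 happy)
563: 563 → 125 → 81 → 1  — reaches 1 (base-9 happy)

1864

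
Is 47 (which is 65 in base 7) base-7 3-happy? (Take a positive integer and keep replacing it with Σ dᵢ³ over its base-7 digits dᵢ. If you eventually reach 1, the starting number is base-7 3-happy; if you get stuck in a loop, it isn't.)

47 = (6,5)_7 → 6³ + 5³ = 341
341 = (6,6,5)_7 → 6³ + 6³ + 5³ = 557
557 = (1,4,2,4)_7 → 1³ + 4³ + 2³ + 4³ = 137
137 = (2,5,4)_7 → 2³ + 5³ + 4³ = 197
197 = (4,0,1)_7 → 4³ + 0³ + 1³ = 65
65 = (1,2,2)_7 → 1³ + 2³ + 2³ = 17
17 = (2,3)_7 → 2³ + 3³ = 35
35 = (5,0)_7 → 5³ + 0³ = 125
125 = (2,3,6)_7 → 2³ + 3³ + 6³ = 251
251 = (5,0,6)_7 → 5³ + 0³ + 6³ = 341  — 341 already seen; the sequence cycles without reaching 1.

not base-7 3-happy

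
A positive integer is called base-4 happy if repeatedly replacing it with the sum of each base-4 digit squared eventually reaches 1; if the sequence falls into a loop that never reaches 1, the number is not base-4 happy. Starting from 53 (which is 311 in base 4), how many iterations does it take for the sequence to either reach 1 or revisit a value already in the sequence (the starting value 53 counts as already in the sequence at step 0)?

6

53 = (3,1,1)_4 → 3² + 1² + 1² = 9 + 1 + 1 = 11
11 = (2,3)_4 → 2² + 3² = 4 + 9 = 13
13 = (3,1)_4 → 3² + 1² = 9 + 1 = 10
10 = (2,2)_4 → 2² + 2² = 4 + 4 = 8
8 = (2,0)_4 → 2² + 0² = 4 + 0 = 4
4 = (1,0)_4 → 1² + 0² = 1 + 0 = 1  — reached 1.
That took 6 steps.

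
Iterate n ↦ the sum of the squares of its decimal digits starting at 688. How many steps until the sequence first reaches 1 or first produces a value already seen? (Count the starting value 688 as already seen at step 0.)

15

688 → 6² + 8² + 8² = 164
164 → 1² + 6² + 4² = 53
53 → 5² + 3² = 34
34 → 3² + 4² = 25
25 → 2² + 5² = 29
29 → 2² + 9² = 85
85 → 8² + 5² = 89
89 → 8² + 9² = 145
145 → 1² + 4² + 5² = 42
42 → 4² + 2² = 20
20 → 2² + 0² = 4
4 → 4² = 16
16 → 1² + 6² = 37
37 → 3² + 7² = 58
58 → 5² + 8² = 89  — 89 repeats.
That took 15 steps.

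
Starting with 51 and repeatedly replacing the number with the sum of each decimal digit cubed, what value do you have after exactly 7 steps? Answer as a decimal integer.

1458

51 → 5³ + 1³ = 126
126 → 1³ + 2³ + 6³ = 225
225 → 2³ + 2³ + 5³ = 141
141 → 1³ + 4³ + 1³ = 66
66 → 6³ + 6³ = 432
432 → 4³ + 3³ + 2³ = 99
99 → 9³ + 9³ = 1458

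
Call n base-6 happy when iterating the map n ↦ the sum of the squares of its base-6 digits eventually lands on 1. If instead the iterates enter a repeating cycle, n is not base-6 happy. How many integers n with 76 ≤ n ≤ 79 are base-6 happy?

76: 76 → 20 → 13 → 5 → 25 → 17 → 29 → 41 → 26 → 20  (repeats 20)
77: 77 → 29 → 41 → 26 → 20 → 13 → 5 → 25 → 17 → 29  (repeats 29)
78: 78 → 5 → 25 → 17 → 29 → 41 → 26 → 20 → 13 → 5  (repeats 5)
79: 79 → 6 → 1  (reaches 1)
base-6 happy: 79

1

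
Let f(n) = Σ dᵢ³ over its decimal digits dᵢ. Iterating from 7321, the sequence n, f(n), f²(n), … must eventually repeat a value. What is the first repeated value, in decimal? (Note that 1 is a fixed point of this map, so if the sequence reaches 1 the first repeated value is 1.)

7321 → 7³ + 3³ + 2³ + 1³ = 343 + 27 + 8 + 1 = 379
379 → 3³ + 7³ + 9³ = 27 + 343 + 729 = 1099
1099 → 1³ + 0³ + 9³ + 9³ = 1 + 0 + 729 + 729 = 1459
1459 → 1³ + 4³ + 5³ + 9³ = 1 + 64 + 125 + 729 = 919
919 → 9³ + 1³ + 9³ = 729 + 1 + 729 = 1459  — 1459 already appeared earlier.

1459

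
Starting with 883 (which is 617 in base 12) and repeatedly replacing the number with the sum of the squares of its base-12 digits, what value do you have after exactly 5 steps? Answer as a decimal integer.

883 = (6,1,7)_12 → 6² + 1² + 7² = 36 + 1 + 49 = 86
86 = (7,2)_12 → 7² + 2² = 49 + 4 = 53
53 = (4,5)_12 → 4² + 5² = 16 + 25 = 41
41 = (3,5)_12 → 3² + 5² = 9 + 25 = 34
34 = (2,10)_12 → 2² + 10² = 4 + 100 = 104

104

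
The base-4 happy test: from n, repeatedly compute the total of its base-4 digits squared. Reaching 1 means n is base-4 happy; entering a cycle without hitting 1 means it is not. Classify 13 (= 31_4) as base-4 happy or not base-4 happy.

13 = (3,1)_4 → 3² + 1² = 9 + 1 = 10
10 = (2,2)_4 → 2² + 2² = 4 + 4 = 8
8 = (2,0)_4 → 2² + 0² = 4 + 0 = 4
4 = (1,0)_4 → 1² + 0² = 1 + 0 = 1  — reached 1.

base-4 happy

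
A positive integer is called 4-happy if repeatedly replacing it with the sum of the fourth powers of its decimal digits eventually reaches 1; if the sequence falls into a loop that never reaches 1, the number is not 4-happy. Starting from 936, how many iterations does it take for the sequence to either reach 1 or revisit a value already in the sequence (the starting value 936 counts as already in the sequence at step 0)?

9

936 → 9⁴ + 3⁴ + 6⁴ = 7938
7938 → 7⁴ + 9⁴ + 3⁴ + 8⁴ = 13139
13139 → 1⁴ + 3⁴ + 1⁴ + 3⁴ + 9⁴ = 6725
6725 → 6⁴ + 7⁴ + 2⁴ + 5⁴ = 4338
4338 → 4⁴ + 3⁴ + 3⁴ + 8⁴ = 4514
4514 → 4⁴ + 5⁴ + 1⁴ + 4⁴ = 1138
1138 → 1⁴ + 1⁴ + 3⁴ + 8⁴ = 4179
4179 → 4⁴ + 1⁴ + 7⁴ + 9⁴ = 9219
9219 → 9⁴ + 2⁴ + 1⁴ + 9⁴ = 13139  — 13139 repeats.
That took 9 steps.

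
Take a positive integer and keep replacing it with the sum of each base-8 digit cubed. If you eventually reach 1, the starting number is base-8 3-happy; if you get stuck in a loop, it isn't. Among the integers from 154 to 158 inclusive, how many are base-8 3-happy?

1

154: 154 → 43 → 152 → 35 → 91 → 55 → 559 → 469 → 476 → 434 → 440 → 559  — not base-8 3-happy
155: 155 → 62 → 559 → 469 → 476 → 434 → 440 → 559  — not base-8 3-happy
156: 156 → 99 → 92 → 92  — not base-8 3-happy
157: 157 → 160 → 72 → 2 → 8 → 1  — base-8 3-happy
158: 158 → 251 → 397 → 342 → 349 → 277 → 197 → 152 → 35 → 91 → 55 → 559 → 469 → 476 → 434 → 440 → 559  — not base-8 3-happy
base-8 3-happy: 157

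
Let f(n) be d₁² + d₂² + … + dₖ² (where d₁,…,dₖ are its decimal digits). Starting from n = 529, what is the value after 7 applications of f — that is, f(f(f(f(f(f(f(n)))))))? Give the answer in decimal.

89

529 → 5² + 2² + 9² = 110
110 → 1² + 1² + 0² = 2
2 → 2² = 4
4 → 4² = 16
16 → 1² + 6² = 37
37 → 3² + 7² = 58
58 → 5² + 8² = 89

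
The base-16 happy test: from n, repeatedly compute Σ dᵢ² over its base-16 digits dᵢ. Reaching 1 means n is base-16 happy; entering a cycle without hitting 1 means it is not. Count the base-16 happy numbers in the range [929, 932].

929: 929 → 110 → 232 → 260 → 17 → 2 → 4 → 16 → 1  — base-16 happy
930: 930 → 113 → 50 → 13 → 169 → 181 → 146 → 85 → 50  — not base-16 happy
931: 931 → 118 → 85 → 50 → 13 → 169 → 181 → 146 → 85  — not base-16 happy
932: 932 → 125 → 218 → 269 → 170 → 200 → 208 → 169 → 181 → 146 → 85 → 50 → 13 → 169  — not base-16 happy
base-16 happy: 929

1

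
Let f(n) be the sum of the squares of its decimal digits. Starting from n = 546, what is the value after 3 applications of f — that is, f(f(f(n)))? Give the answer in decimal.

145

546 → 5² + 4² + 6² = 77
77 → 7² + 7² = 98
98 → 9² + 8² = 145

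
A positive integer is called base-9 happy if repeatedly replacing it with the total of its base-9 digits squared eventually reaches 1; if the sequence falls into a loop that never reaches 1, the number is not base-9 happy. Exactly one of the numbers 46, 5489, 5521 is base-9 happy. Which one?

5521

46: 46 → 26 → 68 → 74 → 68  — repeats 68 (not base-9 happy)
5489: 5489 → 165 → 13 → 17 → 65 → 53 → 89 → 65  — repeats 65 (not base-9 happy)
5521: 5521 → 91 → 3 → 9 → 1  — reaches 1 (base-9 happy)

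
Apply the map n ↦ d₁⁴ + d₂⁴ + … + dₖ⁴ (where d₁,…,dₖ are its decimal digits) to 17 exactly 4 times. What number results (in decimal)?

8208

17 → 1⁴ + 7⁴ = 1 + 2401 = 2402
2402 → 2⁴ + 4⁴ + 0⁴ + 2⁴ = 16 + 256 + 0 + 16 = 288
288 → 2⁴ + 8⁴ + 8⁴ = 16 + 4096 + 4096 = 8208
8208 → 8⁴ + 2⁴ + 0⁴ + 8⁴ = 4096 + 16 + 0 + 4096 = 8208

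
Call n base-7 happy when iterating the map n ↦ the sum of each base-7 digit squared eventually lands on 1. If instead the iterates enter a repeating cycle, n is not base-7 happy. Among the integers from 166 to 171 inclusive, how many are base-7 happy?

166: 166 → 38 → 34 → 52 → 10 → 10  — not base-7 happy
167: 167 → 49 → 1  — base-7 happy
168: 168 → 18 → 20 → 40 → 50 → 2 → 4 → 16 → 8 → 2  — not base-7 happy
169: 169 → 19 → 29 → 17 → 13 → 37 → 29  — not base-7 happy
170: 170 → 22 → 10 → 10  — not base-7 happy
171: 171 → 27 → 45 → 45  — not base-7 happy
base-7 happy: 167

1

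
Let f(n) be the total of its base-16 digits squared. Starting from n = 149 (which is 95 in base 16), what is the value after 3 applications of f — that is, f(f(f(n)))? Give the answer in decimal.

149 = (9,5)_16 → 9² + 5² = 106
106 = (6,10)_16 → 6² + 10² = 136
136 = (8,8)_16 → 8² + 8² = 128

128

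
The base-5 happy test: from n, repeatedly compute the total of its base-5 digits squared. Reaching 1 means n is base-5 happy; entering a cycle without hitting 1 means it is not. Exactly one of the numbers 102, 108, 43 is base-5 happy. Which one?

43

102: 102 → 20 → 16 → 10 → 4 → 16  — repeats 16 (not base-5 happy)
108: 108 → 26 → 2 → 4 → 16 → 10 → 4  — repeats 4 (not base-5 happy)
43: 43 → 19 → 25 → 1  — reaches 1 (base-5 happy)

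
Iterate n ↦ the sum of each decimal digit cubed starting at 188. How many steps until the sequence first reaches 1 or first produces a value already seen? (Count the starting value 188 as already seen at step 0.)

188 → 1³ + 8³ + 8³ = 1 + 512 + 512 = 1025
1025 → 1³ + 0³ + 2³ + 5³ = 1 + 0 + 8 + 125 = 134
134 → 1³ + 3³ + 4³ = 1 + 27 + 64 = 92
92 → 9³ + 2³ = 729 + 8 = 737
737 → 7³ + 3³ + 7³ = 343 + 27 + 343 = 713
713 → 7³ + 1³ + 3³ = 343 + 1 + 27 = 371
371 → 3³ + 7³ + 1³ = 27 + 343 + 1 = 371  — 371 repeats.
That took 7 steps.

7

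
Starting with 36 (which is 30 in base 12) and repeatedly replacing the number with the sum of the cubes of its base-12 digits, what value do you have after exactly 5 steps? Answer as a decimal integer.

36 = (3,0)_12 → 3³ + 0³ = 27
27 = (2,3)_12 → 2³ + 3³ = 35
35 = (2,11)_12 → 2³ + 11³ = 1339
1339 = (9,3,7)_12 → 9³ + 3³ + 7³ = 1099
1099 = (7,7,7)_12 → 7³ + 7³ + 7³ = 1029

1029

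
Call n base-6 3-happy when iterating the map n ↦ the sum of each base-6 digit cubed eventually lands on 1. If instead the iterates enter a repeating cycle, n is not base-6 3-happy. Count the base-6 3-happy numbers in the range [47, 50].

47: 47 → 127 → 55 → 29 → 189 → 153 → 92 → 43 → 3 → 27 → 91 → 36 → 1  — base-6 3-happy
48: 48 → 9 → 28 → 128 → 62 → 73 → 9  — not base-6 3-happy
49: 49 → 10 → 65 → 190 → 190  — not base-6 3-happy
50: 50 → 17 → 133 → 92 → 43 → 3 → 27 → 91 → 36 → 1  — base-6 3-happy
base-6 3-happy: 47, 50

2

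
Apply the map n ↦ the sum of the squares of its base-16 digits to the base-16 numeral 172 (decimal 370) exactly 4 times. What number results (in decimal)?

269

370 = (1,7,2)_16 → 54
54 = (3,6)_16 → 45
45 = (2,13)_16 → 173
173 = (10,13)_16 → 269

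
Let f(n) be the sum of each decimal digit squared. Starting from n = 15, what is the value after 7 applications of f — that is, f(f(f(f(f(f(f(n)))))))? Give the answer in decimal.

15 → 26
26 → 40
40 → 16
16 → 37
37 → 58
58 → 89
89 → 145

145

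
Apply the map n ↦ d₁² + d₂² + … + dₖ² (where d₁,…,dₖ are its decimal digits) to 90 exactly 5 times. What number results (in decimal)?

90 → 9² + 0² = 81 + 0 = 81
81 → 8² + 1² = 64 + 1 = 65
65 → 6² + 5² = 36 + 25 = 61
61 → 6² + 1² = 36 + 1 = 37
37 → 3² + 7² = 9 + 49 = 58

58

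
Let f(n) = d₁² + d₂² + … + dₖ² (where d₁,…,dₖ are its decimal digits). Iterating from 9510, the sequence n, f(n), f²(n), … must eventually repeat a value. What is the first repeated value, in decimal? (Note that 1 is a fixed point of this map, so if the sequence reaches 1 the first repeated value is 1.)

9510 → 107
107 → 50
50 → 25
25 → 29
29 → 85
85 → 89
89 → 145
145 → 42
42 → 20
20 → 4
4 → 16
16 → 37
37 → 58
58 → 89  — 89 already appeared earlier.

89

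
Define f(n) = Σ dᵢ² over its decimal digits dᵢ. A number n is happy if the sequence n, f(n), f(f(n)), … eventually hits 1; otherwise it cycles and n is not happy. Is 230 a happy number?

230 → 2² + 3² + 0² = 4 + 9 + 0 = 13
13 → 1² + 3² = 1 + 9 = 10
10 → 1² + 0² = 1 + 0 = 1  — reached 1.

happy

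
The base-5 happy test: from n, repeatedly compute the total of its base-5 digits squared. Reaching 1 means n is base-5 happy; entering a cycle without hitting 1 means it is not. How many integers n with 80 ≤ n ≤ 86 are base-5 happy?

80: 80 → 10 → 4 → 16 → 10  (repeats 10)
81: 81 → 11 → 5 → 1  (reaches 1)
82: 82 → 14 → 20 → 16 → 10 → 4 → 16  (repeats 16)
83: 83 → 19 → 25 → 1  (reaches 1)
84: 84 → 26 → 2 → 4 → 16 → 10 → 4  (repeats 4)
85: 85 → 13 → 13  (repeats 13)
86: 86 → 14 → 20 → 16 → 10 → 4 → 16  (repeats 16)
base-5 happy: 81, 83

2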